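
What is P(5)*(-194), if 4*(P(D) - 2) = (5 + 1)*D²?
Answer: -7663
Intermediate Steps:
P(D) = 2 + 3*D²/2 (P(D) = 2 + ((5 + 1)*D²)/4 = 2 + (6*D²)/4 = 2 + 3*D²/2)
P(5)*(-194) = (2 + (3/2)*5²)*(-194) = (2 + (3/2)*25)*(-194) = (2 + 75/2)*(-194) = (79/2)*(-194) = -7663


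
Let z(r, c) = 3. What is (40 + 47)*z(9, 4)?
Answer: 261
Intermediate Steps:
(40 + 47)*z(9, 4) = (40 + 47)*3 = 87*3 = 261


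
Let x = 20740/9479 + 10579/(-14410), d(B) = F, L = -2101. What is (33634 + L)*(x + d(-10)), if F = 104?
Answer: 454207437387927/136592390 ≈ 3.3253e+6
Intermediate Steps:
d(B) = 104
x = 198585059/136592390 (x = 20740*(1/9479) + 10579*(-1/14410) = 20740/9479 - 10579/14410 = 198585059/136592390 ≈ 1.4539)
(33634 + L)*(x + d(-10)) = (33634 - 2101)*(198585059/136592390 + 104) = 31533*(14404193619/136592390) = 454207437387927/136592390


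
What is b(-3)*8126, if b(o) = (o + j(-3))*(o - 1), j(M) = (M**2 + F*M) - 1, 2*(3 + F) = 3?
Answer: -308788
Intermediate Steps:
F = -3/2 (F = -3 + (1/2)*3 = -3 + 3/2 = -3/2 ≈ -1.5000)
j(M) = -1 + M**2 - 3*M/2 (j(M) = (M**2 - 3*M/2) - 1 = -1 + M**2 - 3*M/2)
b(o) = (-1 + o)*(25/2 + o) (b(o) = (o + (-1 + (-3)**2 - 3/2*(-3)))*(o - 1) = (o + (-1 + 9 + 9/2))*(-1 + o) = (o + 25/2)*(-1 + o) = (25/2 + o)*(-1 + o) = (-1 + o)*(25/2 + o))
b(-3)*8126 = (-25/2 + (-3)**2 + (23/2)*(-3))*8126 = (-25/2 + 9 - 69/2)*8126 = -38*8126 = -308788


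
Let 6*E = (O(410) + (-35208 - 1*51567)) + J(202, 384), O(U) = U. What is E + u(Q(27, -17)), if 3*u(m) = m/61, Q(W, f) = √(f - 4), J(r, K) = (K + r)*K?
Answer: 138659/6 + I*√21/183 ≈ 23110.0 + 0.025041*I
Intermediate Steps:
J(r, K) = K*(K + r)
Q(W, f) = √(-4 + f)
u(m) = m/183 (u(m) = (m/61)/3 = m/183)
E = 138659/6 (E = ((410 + (-35208 - 1*51567)) + 384*(384 + 202))/6 = ((410 + (-35208 - 51567)) + 384*586)/6 = ((410 - 86775) + 225024)/6 = (-86365 + 225024)/6 = (⅙)*138659 = 138659/6 ≈ 23110.)
E + u(Q(27, -17)) = 138659/6 + √(-4 - 17)/183 = 138659/6 + √(-21)/183 = 138659/6 + (I*√21)/183 = 138659/6 + I*√21/183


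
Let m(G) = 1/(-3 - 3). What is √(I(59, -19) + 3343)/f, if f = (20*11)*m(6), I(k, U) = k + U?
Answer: -3*√3383/110 ≈ -1.5863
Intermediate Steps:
I(k, U) = U + k
m(G) = -⅙ (m(G) = 1/(-6) = -⅙)
f = -110/3 (f = (20*11)*(-⅙) = 220*(-⅙) = -110/3 ≈ -36.667)
√(I(59, -19) + 3343)/f = √((-19 + 59) + 3343)/(-110/3) = √(40 + 3343)*(-3/110) = √3383*(-3/110) = -3*√3383/110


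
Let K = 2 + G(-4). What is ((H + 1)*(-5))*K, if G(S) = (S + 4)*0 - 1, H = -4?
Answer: 15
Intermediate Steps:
G(S) = -1 (G(S) = (4 + S)*0 - 1 = 0 - 1 = -1)
K = 1 (K = 2 - 1 = 1)
((H + 1)*(-5))*K = ((-4 + 1)*(-5))*1 = -3*(-5)*1 = 15*1 = 15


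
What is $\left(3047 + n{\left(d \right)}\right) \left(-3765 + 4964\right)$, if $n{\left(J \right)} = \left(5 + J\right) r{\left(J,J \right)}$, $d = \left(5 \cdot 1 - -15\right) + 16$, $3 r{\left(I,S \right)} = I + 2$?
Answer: $\frac{12828101}{3} \approx 4.276 \cdot 10^{6}$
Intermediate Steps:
$r{\left(I,S \right)} = \frac{2}{3} + \frac{I}{3}$ ($r{\left(I,S \right)} = \frac{I + 2}{3} = \frac{2 + I}{3} = \frac{2}{3} + \frac{I}{3}$)
$d = 36$ ($d = \left(5 + 15\right) + 16 = 20 + 16 = 36$)
$n{\left(J \right)} = \left(5 + J\right) \left(\frac{2}{3} + \frac{J}{3}\right)$
$\left(3047 + n{\left(d \right)}\right) \left(-3765 + 4964\right) = \left(3047 + \frac{\left(2 + 36\right) \left(5 + 36\right)}{3}\right) \left(-3765 + 4964\right) = \left(3047 + \frac{1}{3} \cdot 38 \cdot 41\right) 1199 = \left(3047 + \frac{1558}{3}\right) 1199 = \frac{10699}{3} \cdot 1199 = \frac{12828101}{3}$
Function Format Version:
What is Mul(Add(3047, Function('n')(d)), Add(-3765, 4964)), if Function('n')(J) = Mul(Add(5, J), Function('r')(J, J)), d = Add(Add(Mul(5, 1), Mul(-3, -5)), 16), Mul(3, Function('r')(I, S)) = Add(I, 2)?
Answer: Rational(12828101, 3) ≈ 4.2760e+6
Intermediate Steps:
Function('r')(I, S) = Add(Rational(2, 3), Mul(Rational(1, 3), I)) (Function('r')(I, S) = Mul(Rational(1, 3), Add(I, 2)) = Mul(Rational(1, 3), Add(2, I)) = Add(Rational(2, 3), Mul(Rational(1, 3), I)))
d = 36 (d = Add(Add(5, 15), 16) = Add(20, 16) = 36)
Function('n')(J) = Mul(Add(5, J), Add(Rational(2, 3), Mul(Rational(1, 3), J)))
Mul(Add(3047, Function('n')(d)), Add(-3765, 4964)) = Mul(Add(3047, Mul(Rational(1, 3), Add(2, 36), Add(5, 36))), Add(-3765, 4964)) = Mul(Add(3047, Mul(Rational(1, 3), 38, 41)), 1199) = Mul(Add(3047, Rational(1558, 3)), 1199) = Mul(Rational(10699, 3), 1199) = Rational(12828101, 3)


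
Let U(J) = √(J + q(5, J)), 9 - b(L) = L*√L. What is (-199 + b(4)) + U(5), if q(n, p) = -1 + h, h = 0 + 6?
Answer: -198 + √10 ≈ -194.84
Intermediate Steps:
h = 6
q(n, p) = 5 (q(n, p) = -1 + 6 = 5)
b(L) = 9 - L^(3/2) (b(L) = 9 - L*√L = 9 - L^(3/2))
U(J) = √(5 + J) (U(J) = √(J + 5) = √(5 + J))
(-199 + b(4)) + U(5) = (-199 + (9 - 4^(3/2))) + √(5 + 5) = (-199 + (9 - 1*8)) + √10 = (-199 + (9 - 8)) + √10 = (-199 + 1) + √10 = -198 + √10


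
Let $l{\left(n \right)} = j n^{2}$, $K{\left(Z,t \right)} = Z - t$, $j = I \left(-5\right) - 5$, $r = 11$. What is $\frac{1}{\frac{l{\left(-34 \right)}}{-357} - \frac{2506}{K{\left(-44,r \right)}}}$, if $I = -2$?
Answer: $\frac{1155}{33926} \approx 0.034045$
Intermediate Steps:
$j = 5$ ($j = \left(-2\right) \left(-5\right) - 5 = 10 - 5 = 5$)
$l{\left(n \right)} = 5 n^{2}$
$\frac{1}{\frac{l{\left(-34 \right)}}{-357} - \frac{2506}{K{\left(-44,r \right)}}} = \frac{1}{\frac{5 \left(-34\right)^{2}}{-357} - \frac{2506}{-44 - 11}} = \frac{1}{5 \cdot 1156 \left(- \frac{1}{357}\right) - \frac{2506}{-44 - 11}} = \frac{1}{5780 \left(- \frac{1}{357}\right) - \frac{2506}{-55}} = \frac{1}{- \frac{340}{21} - - \frac{2506}{55}} = \frac{1}{- \frac{340}{21} + \frac{2506}{55}} = \frac{1}{\frac{33926}{1155}} = \frac{1155}{33926}$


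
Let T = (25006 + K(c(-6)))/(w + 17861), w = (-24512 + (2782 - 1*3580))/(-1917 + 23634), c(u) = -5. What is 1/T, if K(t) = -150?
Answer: 387862027/539797752 ≈ 0.71853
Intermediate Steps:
w = -25310/21717 (w = (-24512 + (2782 - 3580))/21717 = (-24512 - 798)*(1/21717) = -25310*1/21717 = -25310/21717 ≈ -1.1654)
T = 539797752/387862027 (T = (25006 - 150)/(-25310/21717 + 17861) = 24856/(387862027/21717) = 24856*(21717/387862027) = 539797752/387862027 ≈ 1.3917)
1/T = 1/(539797752/387862027) = 387862027/539797752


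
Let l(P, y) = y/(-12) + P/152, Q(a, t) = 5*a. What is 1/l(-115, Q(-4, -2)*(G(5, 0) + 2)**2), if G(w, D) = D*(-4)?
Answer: 456/2695 ≈ 0.16920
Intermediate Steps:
G(w, D) = -4*D
l(P, y) = -y/12 + P/152 (l(P, y) = y*(-1/12) + P*(1/152) = -y/12 + P/152)
1/l(-115, Q(-4, -2)*(G(5, 0) + 2)**2) = 1/(-5*(-4)*(-4*0 + 2)**2/12 + (1/152)*(-115)) = 1/(-(-5)*(0 + 2)**2/3 - 115/152) = 1/(-(-5)*2**2/3 - 115/152) = 1/(-(-5)*4/3 - 115/152) = 1/(-1/12*(-80) - 115/152) = 1/(20/3 - 115/152) = 1/(2695/456) = 456/2695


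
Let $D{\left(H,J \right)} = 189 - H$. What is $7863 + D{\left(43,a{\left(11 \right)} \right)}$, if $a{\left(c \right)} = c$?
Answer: $8009$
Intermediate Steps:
$7863 + D{\left(43,a{\left(11 \right)} \right)} = 7863 + \left(189 - 43\right) = 7863 + 146 = 8009$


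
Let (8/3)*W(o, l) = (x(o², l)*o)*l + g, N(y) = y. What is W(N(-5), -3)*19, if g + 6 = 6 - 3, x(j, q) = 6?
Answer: 4959/8 ≈ 619.88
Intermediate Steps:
g = -3 (g = -6 + (6 - 3) = -6 + 3 = -3)
W(o, l) = -9/8 + 9*l*o/4 (W(o, l) = 3*((6*o)*l - 3)/8 = 3*(6*l*o - 3)/8 = 3*(-3 + 6*l*o)/8 = -9/8 + 9*l*o/4)
W(N(-5), -3)*19 = (-9/8 + (9/4)*(-3)*(-5))*19 = (-9/8 + 135/4)*19 = (261/8)*19 = 4959/8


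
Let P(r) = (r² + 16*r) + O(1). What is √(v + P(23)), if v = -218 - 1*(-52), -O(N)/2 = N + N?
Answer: √727 ≈ 26.963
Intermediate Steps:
O(N) = -4*N (O(N) = -2*(N + N) = -4*N)
v = -166 (v = -218 + 52 = -166)
P(r) = -4 + r² + 16*r (P(r) = (r² + 16*r) - 4*1 = (r² + 16*r) - 4 = -4 + r² + 16*r)
√(v + P(23)) = √(-166 + (-4 + 23² + 16*23)) = √(-166 + (-4 + 529 + 368)) = √(-166 + 893) = √727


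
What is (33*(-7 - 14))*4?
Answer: -2772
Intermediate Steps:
(33*(-7 - 14))*4 = (33*(-21))*4 = -693*4 = -2772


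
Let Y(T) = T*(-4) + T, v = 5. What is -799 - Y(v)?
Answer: -784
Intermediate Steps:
Y(T) = -3*T (Y(T) = -4*T + T = -3*T)
-799 - Y(v) = -799 - (-3)*5 = -799 - 1*(-15) = -799 + 15 = -784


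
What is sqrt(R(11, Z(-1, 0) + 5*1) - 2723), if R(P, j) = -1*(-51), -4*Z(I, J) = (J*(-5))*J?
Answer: 4*I*sqrt(167) ≈ 51.691*I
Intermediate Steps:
Z(I, J) = 5*J**2/4 (Z(I, J) = -J*(-5)*J/4 = -(-5*J)*J/4 = -(-5)*J**2/4 = 5*J**2/4)
R(P, j) = 51
sqrt(R(11, Z(-1, 0) + 5*1) - 2723) = sqrt(51 - 2723) = sqrt(-2672) = 4*I*sqrt(167)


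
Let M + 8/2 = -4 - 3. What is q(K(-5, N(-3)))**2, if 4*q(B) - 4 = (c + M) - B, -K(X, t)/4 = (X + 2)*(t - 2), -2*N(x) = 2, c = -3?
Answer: 169/4 ≈ 42.250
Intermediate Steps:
N(x) = -1 (N(x) = -1/2*2 = -1)
M = -11 (M = -4 + (-4 - 3) = -4 - 7 = -11)
K(X, t) = -4*(-2 + t)*(2 + X) (K(X, t) = -4*(X + 2)*(t - 2) = -4*(2 + X)*(-2 + t) = -4*(-2 + t)*(2 + X))
q(B) = -5/2 - B/4 (q(B) = 1 + ((-3 - 11) - B)/4 = 1 + (-14 - B)/4 = 1 + (-7/2 - B/4) = -5/2 - B/4)
q(K(-5, N(-3)))**2 = (-5/2 - (16 - 8*(-1) + 8*(-5) - 4*(-5)*(-1))/4)**2 = (-5/2 - (16 + 8 - 40 - 20)/4)**2 = (-5/2 - 1/4*(-36))**2 = (-5/2 + 9)**2 = (13/2)**2 = 169/4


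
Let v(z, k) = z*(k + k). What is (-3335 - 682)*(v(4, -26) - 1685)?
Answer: 7604181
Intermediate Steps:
v(z, k) = 2*k*z (v(z, k) = z*(2*k) = 2*k*z)
(-3335 - 682)*(v(4, -26) - 1685) = (-3335 - 682)*(2*(-26)*4 - 1685) = -4017*(-208 - 1685) = -4017*(-1893) = 7604181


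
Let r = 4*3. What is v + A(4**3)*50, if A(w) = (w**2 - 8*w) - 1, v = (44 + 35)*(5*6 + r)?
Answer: 182468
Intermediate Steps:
r = 12
v = 3318 (v = (44 + 35)*(5*6 + 12) = 79*(30 + 12) = 79*42 = 3318)
A(w) = -1 + w**2 - 8*w
v + A(4**3)*50 = 3318 + (-1 + (4**3)**2 - 8*4**3)*50 = 3318 + (-1 + 64**2 - 8*64)*50 = 3318 + (-1 + 4096 - 512)*50 = 3318 + 3583*50 = 3318 + 179150 = 182468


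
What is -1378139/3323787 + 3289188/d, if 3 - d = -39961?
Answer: 2719371091990/33207955917 ≈ 81.889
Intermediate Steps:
d = 39964 (d = 3 - 1*(-39961) = 3 + 39961 = 39964)
-1378139/3323787 + 3289188/d = -1378139/3323787 + 3289188/39964 = -1378139*1/3323787 + 3289188*(1/39964) = -1378139/3323787 + 822297/9991 = 2719371091990/33207955917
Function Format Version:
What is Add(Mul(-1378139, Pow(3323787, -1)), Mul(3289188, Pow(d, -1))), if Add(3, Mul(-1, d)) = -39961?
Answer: Rational(2719371091990, 33207955917) ≈ 81.889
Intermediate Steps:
d = 39964 (d = Add(3, Mul(-1, -39961)) = Add(3, 39961) = 39964)
Add(Mul(-1378139, Pow(3323787, -1)), Mul(3289188, Pow(d, -1))) = Add(Mul(-1378139, Pow(3323787, -1)), Mul(3289188, Pow(39964, -1))) = Add(Mul(-1378139, Rational(1, 3323787)), Mul(3289188, Rational(1, 39964))) = Add(Rational(-1378139, 3323787), Rational(822297, 9991)) = Rational(2719371091990, 33207955917)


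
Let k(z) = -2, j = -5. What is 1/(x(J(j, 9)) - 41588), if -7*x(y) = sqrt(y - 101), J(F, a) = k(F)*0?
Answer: -2037812/84748525557 + 7*I*sqrt(101)/84748525557 ≈ -2.4045e-5 + 8.3009e-10*I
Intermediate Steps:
J(F, a) = 0 (J(F, a) = -2*0 = 0)
x(y) = -sqrt(-101 + y)/7 (x(y) = -sqrt(y - 101)/7 = -sqrt(-101 + y)/7)
1/(x(J(j, 9)) - 41588) = 1/(-sqrt(-101 + 0)/7 - 41588) = 1/(-I*sqrt(101)/7 - 41588) = 1/(-41588 - I*sqrt(101)/7)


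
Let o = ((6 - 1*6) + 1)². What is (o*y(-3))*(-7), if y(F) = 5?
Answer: -35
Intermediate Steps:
o = 1 (o = ((6 - 6) + 1)² = (0 + 1)² = 1² = 1)
(o*y(-3))*(-7) = (1*5)*(-7) = 5*(-7) = -35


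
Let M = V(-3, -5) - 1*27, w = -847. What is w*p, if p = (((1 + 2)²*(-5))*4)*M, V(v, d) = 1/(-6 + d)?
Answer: -4130280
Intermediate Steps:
M = -298/11 (M = 1/(-6 - 5) - 1*27 = 1/(-11) - 27 = -1/11 - 27 = -298/11 ≈ -27.091)
p = 53640/11 (p = (((1 + 2)²*(-5))*4)*(-298/11) = ((3²*(-5))*4)*(-298/11) = ((9*(-5))*4)*(-298/11) = -45*4*(-298/11) = -180*(-298/11) = 53640/11 ≈ 4876.4)
w*p = -847*53640/11 = -4130280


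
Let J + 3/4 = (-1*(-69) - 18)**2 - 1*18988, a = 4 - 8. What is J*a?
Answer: 65551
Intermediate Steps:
a = -4
J = -65551/4 (J = -3/4 + ((-1*(-69) - 18)**2 - 1*18988) = -3/4 + ((69 - 18)**2 - 18988) = -3/4 + (51**2 - 18988) = -3/4 + (2601 - 18988) = -3/4 - 16387 = -65551/4 ≈ -16388.)
J*a = -65551/4*(-4) = 65551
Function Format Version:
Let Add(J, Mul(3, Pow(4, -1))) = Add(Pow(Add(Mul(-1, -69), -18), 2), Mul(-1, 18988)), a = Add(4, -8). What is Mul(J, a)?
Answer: 65551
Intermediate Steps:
a = -4
J = Rational(-65551, 4) (J = Add(Rational(-3, 4), Add(Pow(Add(Mul(-1, -69), -18), 2), Mul(-1, 18988))) = Add(Rational(-3, 4), Add(Pow(Add(69, -18), 2), -18988)) = Add(Rational(-3, 4), Add(Pow(51, 2), -18988)) = Add(Rational(-3, 4), Add(2601, -18988)) = Add(Rational(-3, 4), -16387) = Rational(-65551, 4) ≈ -16388.)
Mul(J, a) = Mul(Rational(-65551, 4), -4) = 65551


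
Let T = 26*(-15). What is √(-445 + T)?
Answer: I*√835 ≈ 28.896*I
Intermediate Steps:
T = -390
√(-445 + T) = √(-445 - 390) = √(-835) = I*√835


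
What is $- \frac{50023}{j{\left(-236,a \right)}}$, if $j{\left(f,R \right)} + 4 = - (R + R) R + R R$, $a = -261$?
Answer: $\frac{50023}{68125} \approx 0.73428$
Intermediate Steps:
$j{\left(f,R \right)} = -4 - R^{2}$ ($j{\left(f,R \right)} = -4 + \left(- (R + R) R + R R\right) = -4 + \left(- 2 R R + R^{2}\right) = -4 + \left(- 2 R^{2} + R^{2}\right) = -4 - R^{2}$)
$- \frac{50023}{j{\left(-236,a \right)}} = - \frac{50023}{-4 - \left(-261\right)^{2}} = - \frac{50023}{-4 - 68121} = - \frac{50023}{-68125} = \left(-50023\right) \left(- \frac{1}{68125}\right) = \frac{50023}{68125}$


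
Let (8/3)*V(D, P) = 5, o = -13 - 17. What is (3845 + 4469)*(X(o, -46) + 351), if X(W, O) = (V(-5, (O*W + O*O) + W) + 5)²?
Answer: 105957773/32 ≈ 3.3112e+6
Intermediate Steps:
o = -30
V(D, P) = 15/8 (V(D, P) = (3/8)*5 = 15/8)
X(W, O) = 3025/64 (X(W, O) = (15/8 + 5)² = (55/8)² = 3025/64)
(3845 + 4469)*(X(o, -46) + 351) = (3845 + 4469)*(3025/64 + 351) = 8314*(25489/64) = 105957773/32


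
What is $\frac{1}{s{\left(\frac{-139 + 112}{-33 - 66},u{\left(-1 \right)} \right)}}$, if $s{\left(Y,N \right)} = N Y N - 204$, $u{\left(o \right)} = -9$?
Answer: $- \frac{11}{2001} \approx -0.0054973$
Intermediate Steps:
$s{\left(Y,N \right)} = -204 + Y N^{2}$ ($s{\left(Y,N \right)} = Y N^{2} - 204 = -204 + Y N^{2}$)
$\frac{1}{s{\left(\frac{-139 + 112}{-33 - 66},u{\left(-1 \right)} \right)}} = \frac{1}{-204 + \frac{-139 + 112}{-33 - 66} \left(-9\right)^{2}} = \frac{1}{-204 + - \frac{27}{-99} \cdot 81} = \frac{1}{-204 + \left(-27\right) \left(- \frac{1}{99}\right) 81} = \frac{1}{-204 + \frac{3}{11} \cdot 81} = \frac{1}{-204 + \frac{243}{11}} = \frac{1}{- \frac{2001}{11}} = - \frac{11}{2001}$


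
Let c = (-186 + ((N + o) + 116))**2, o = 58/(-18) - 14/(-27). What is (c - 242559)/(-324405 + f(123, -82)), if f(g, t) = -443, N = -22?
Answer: 85143631/118407096 ≈ 0.71908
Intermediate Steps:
o = -73/27 (o = 58*(-1/18) - 14*(-1/27) = -29/9 + 14/27 = -73/27 ≈ -2.7037)
c = 6538249/729 (c = (-186 + ((-22 - 73/27) + 116))**2 = (-186 + (-667/27 + 116))**2 = (-186 + 2465/27)**2 = (-2557/27)**2 = 6538249/729 ≈ 8968.8)
(c - 242559)/(-324405 + f(123, -82)) = (6538249/729 - 242559)/(-324405 - 443) = -170287262/729/(-324848) = -170287262/729*(-1/324848) = 85143631/118407096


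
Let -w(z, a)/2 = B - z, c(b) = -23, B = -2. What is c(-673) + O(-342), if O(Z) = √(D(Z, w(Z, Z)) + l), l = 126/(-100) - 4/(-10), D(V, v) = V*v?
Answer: -23 + √23255914/10 ≈ 459.24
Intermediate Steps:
w(z, a) = 4 + 2*z (w(z, a) = -2*(-2 - z) = 4 + 2*z)
l = -43/50 (l = 126*(-1/100) - 4*(-⅒) = -63/50 + ⅖ = -43/50 ≈ -0.86000)
O(Z) = √(-43/50 + Z*(4 + 2*Z)) (O(Z) = √(Z*(4 + 2*Z) - 43/50) = √(-43/50 + Z*(4 + 2*Z)))
c(-673) + O(-342) = -23 + √2*√(-43 + 100*(-342)*(2 - 342))/10 = -23 + √2*√(-43 + 100*(-342)*(-340))/10 = -23 + √2*√(-43 + 11628000)/10 = -23 + √2*√11627957/10 = -23 + √23255914/10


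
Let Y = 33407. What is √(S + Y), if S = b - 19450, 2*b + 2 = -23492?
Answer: √2210 ≈ 47.011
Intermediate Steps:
b = -11747 (b = -1 + (½)*(-23492) = -1 - 11746 = -11747)
S = -31197 (S = -11747 - 19450 = -31197)
√(S + Y) = √(-31197 + 33407) = √2210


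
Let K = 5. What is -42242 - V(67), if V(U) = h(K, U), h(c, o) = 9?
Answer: -42251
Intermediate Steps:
V(U) = 9
-42242 - V(67) = -42242 - 1*9 = -42242 - 9 = -42251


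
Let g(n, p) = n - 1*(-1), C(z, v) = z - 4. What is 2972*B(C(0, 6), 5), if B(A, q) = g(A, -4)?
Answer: -8916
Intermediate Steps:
C(z, v) = -4 + z
g(n, p) = 1 + n (g(n, p) = n + 1 = 1 + n)
B(A, q) = 1 + A
2972*B(C(0, 6), 5) = 2972*(1 + (-4 + 0)) = 2972*(1 - 4) = 2972*(-3) = -8916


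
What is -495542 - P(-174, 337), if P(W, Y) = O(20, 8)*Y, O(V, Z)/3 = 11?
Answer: -506663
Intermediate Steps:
O(V, Z) = 33 (O(V, Z) = 3*11 = 33)
P(W, Y) = 33*Y
-495542 - P(-174, 337) = -495542 - 33*337 = -495542 - 1*11121 = -495542 - 11121 = -506663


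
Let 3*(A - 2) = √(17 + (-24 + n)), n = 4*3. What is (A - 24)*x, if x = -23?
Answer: 506 - 23*√5/3 ≈ 488.86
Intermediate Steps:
n = 12
A = 2 + √5/3 (A = 2 + √(17 + (-24 + 12))/3 = 2 + √(17 - 12)/3 = 2 + √5/3 ≈ 2.7454)
(A - 24)*x = ((2 + √5/3) - 24)*(-23) = (-22 + √5/3)*(-23) = 506 - 23*√5/3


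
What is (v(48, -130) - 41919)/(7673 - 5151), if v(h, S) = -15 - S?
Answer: -20902/1261 ≈ -16.576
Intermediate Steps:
(v(48, -130) - 41919)/(7673 - 5151) = ((-15 - 1*(-130)) - 41919)/(7673 - 5151) = ((-15 + 130) - 41919)/2522 = (115 - 41919)*(1/2522) = -41804*1/2522 = -20902/1261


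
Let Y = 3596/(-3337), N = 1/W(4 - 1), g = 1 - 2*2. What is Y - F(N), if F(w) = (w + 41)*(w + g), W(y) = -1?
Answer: 530324/3337 ≈ 158.92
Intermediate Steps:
g = -3 (g = 1 - 4 = -3)
N = -1 (N = 1/(-1) = -1)
F(w) = (-3 + w)*(41 + w) (F(w) = (w + 41)*(w - 3) = (41 + w)*(-3 + w) = (-3 + w)*(41 + w))
Y = -3596/3337 (Y = 3596*(-1/3337) = -3596/3337 ≈ -1.0776)
Y - F(N) = -3596/3337 - (-123 + (-1)² + 38*(-1)) = -3596/3337 - (-123 + 1 - 38) = -3596/3337 - 1*(-160) = -3596/3337 + 160 = 530324/3337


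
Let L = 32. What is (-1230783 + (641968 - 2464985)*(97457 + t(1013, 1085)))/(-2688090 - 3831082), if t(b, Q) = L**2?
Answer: 44883441990/1629793 ≈ 27539.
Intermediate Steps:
t(b, Q) = 1024 (t(b, Q) = 32**2 = 1024)
(-1230783 + (641968 - 2464985)*(97457 + t(1013, 1085)))/(-2688090 - 3831082) = (-1230783 + (641968 - 2464985)*(97457 + 1024))/(-2688090 - 3831082) = (-1230783 - 1823017*98481)/(-6519172) = (-1230783 - 179532537177)*(-1/6519172) = -179533767960*(-1/6519172) = 44883441990/1629793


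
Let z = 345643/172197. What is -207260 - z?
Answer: -35689895863/172197 ≈ -2.0726e+5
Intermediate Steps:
z = 345643/172197 (z = 345643*(1/172197) = 345643/172197 ≈ 2.0073)
-207260 - z = -207260 - 1*345643/172197 = -207260 - 345643/172197 = -35689895863/172197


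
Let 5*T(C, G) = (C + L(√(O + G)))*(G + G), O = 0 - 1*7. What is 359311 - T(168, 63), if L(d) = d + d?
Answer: 1775387/5 - 504*√14/5 ≈ 3.5470e+5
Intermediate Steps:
O = -7 (O = 0 - 7 = -7)
L(d) = 2*d
T(C, G) = 2*G*(C + 2*√(-7 + G))/5 (T(C, G) = ((C + 2*√(-7 + G))*(G + G))/5 = ((C + 2*√(-7 + G))*(2*G))/5 = (2*G*(C + 2*√(-7 + G)))/5 = 2*G*(C + 2*√(-7 + G))/5)
359311 - T(168, 63) = 359311 - 2*63*(168 + 2*√(-7 + 63))/5 = 359311 - 2*63*(168 + 2*√56)/5 = 359311 - 2*63*(168 + 2*(2*√14))/5 = 359311 - 2*63*(168 + 4*√14)/5 = 359311 - (21168/5 + 504*√14/5) = 359311 + (-21168/5 - 504*√14/5) = 1775387/5 - 504*√14/5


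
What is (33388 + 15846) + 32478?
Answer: 81712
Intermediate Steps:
(33388 + 15846) + 32478 = 49234 + 32478 = 81712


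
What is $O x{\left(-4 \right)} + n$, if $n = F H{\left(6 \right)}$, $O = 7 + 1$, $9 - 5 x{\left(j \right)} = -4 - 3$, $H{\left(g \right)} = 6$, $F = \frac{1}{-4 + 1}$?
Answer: $\frac{118}{5} \approx 23.6$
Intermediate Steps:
$F = - \frac{1}{3}$ ($F = \frac{1}{-3} = - \frac{1}{3} \approx -0.33333$)
$x{\left(j \right)} = \frac{16}{5}$ ($x{\left(j \right)} = \frac{9}{5} - \frac{-4 - 3}{5} = \frac{9}{5} - - \frac{7}{5} = \frac{9}{5} + \frac{7}{5} = \frac{16}{5}$)
$O = 8$
$n = -2$ ($n = \left(- \frac{1}{3}\right) 6 = -2$)
$O x{\left(-4 \right)} + n = 8 \cdot \frac{16}{5} - 2 = \frac{128}{5} - 2 = \frac{118}{5}$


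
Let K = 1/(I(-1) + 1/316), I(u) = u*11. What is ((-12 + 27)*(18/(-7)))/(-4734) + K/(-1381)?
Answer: 72566381/8834912975 ≈ 0.0082136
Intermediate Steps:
I(u) = 11*u
K = -316/3475 (K = 1/(11*(-1) + 1/316) = 1/(-11 + 1/316) = 1/(-3475/316) = -316/3475 ≈ -0.090935)
((-12 + 27)*(18/(-7)))/(-4734) + K/(-1381) = ((-12 + 27)*(18/(-7)))/(-4734) - 316/3475/(-1381) = (15*(18*(-1/7)))*(-1/4734) - 316/3475*(-1/1381) = (15*(-18/7))*(-1/4734) + 316/4798975 = -270/7*(-1/4734) + 316/4798975 = 15/1841 + 316/4798975 = 72566381/8834912975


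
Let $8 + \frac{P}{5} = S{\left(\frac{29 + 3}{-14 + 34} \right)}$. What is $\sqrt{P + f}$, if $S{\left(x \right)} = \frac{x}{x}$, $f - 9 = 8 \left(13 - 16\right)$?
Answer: $5 i \sqrt{2} \approx 7.0711 i$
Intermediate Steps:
$f = -15$ ($f = 9 + 8 \left(13 - 16\right) = 9 + 8 \left(-3\right) = 9 - 24 = -15$)
$S{\left(x \right)} = 1$
$P = -35$ ($P = -40 + 5 \cdot 1 = -40 + 5 = -35$)
$\sqrt{P + f} = \sqrt{-35 - 15} = \sqrt{-50} = 5 i \sqrt{2}$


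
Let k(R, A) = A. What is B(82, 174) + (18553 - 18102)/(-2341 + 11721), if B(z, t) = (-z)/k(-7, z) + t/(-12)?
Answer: -144939/9380 ≈ -15.452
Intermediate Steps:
B(z, t) = -1 - t/12 (B(z, t) = (-z)/z + t/(-12) = -1 + t*(-1/12) = -1 - t/12)
B(82, 174) + (18553 - 18102)/(-2341 + 11721) = (-1 - 1/12*174) + (18553 - 18102)/(-2341 + 11721) = (-1 - 29/2) + 451/9380 = -31/2 + 451*(1/9380) = -31/2 + 451/9380 = -144939/9380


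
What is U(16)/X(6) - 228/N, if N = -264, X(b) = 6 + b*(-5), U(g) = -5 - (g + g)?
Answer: 635/264 ≈ 2.4053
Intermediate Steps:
U(g) = -5 - 2*g
X(b) = 6 - 5*b
U(16)/X(6) - 228/N = (-5 - 2*16)/(6 - 5*6) - 228/(-264) = (-5 - 32)/(6 - 30) - 228*(-1/264) = -37/(-24) + 19/22 = -37*(-1/24) + 19/22 = 37/24 + 19/22 = 635/264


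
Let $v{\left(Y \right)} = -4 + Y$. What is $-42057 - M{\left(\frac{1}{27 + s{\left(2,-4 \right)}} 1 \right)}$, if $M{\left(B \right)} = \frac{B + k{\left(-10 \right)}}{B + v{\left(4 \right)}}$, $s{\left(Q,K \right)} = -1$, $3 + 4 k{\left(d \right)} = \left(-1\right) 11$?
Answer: $-41967$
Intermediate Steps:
$k{\left(d \right)} = - \frac{7}{2}$ ($k{\left(d \right)} = - \frac{3}{4} + \frac{\left(-1\right) 11}{4} = - \frac{3}{4} + \frac{1}{4} \left(-11\right) = - \frac{3}{4} - \frac{11}{4} = - \frac{7}{2}$)
$M{\left(B \right)} = \frac{- \frac{7}{2} + B}{B}$ ($M{\left(B \right)} = \frac{B - \frac{7}{2}}{B + \left(-4 + 4\right)} = \frac{- \frac{7}{2} + B}{B + 0} = \frac{- \frac{7}{2} + B}{B}$)
$-42057 - M{\left(\frac{1}{27 + s{\left(2,-4 \right)}} 1 \right)} = -42057 - \frac{- \frac{7}{2} + \frac{1}{27 - 1} \cdot 1}{\frac{1}{27 - 1} \cdot 1} = -42057 - \frac{- \frac{7}{2} + \frac{1}{26} \cdot 1}{\frac{1}{26} \cdot 1} = -42057 - \frac{1}{\frac{1}{26}} \left(- \frac{7}{2} + \frac{1}{26}\right) = -42057 - 26 \left(- \frac{45}{13}\right) = -42057 - -90 = -42057 + 90 = -41967$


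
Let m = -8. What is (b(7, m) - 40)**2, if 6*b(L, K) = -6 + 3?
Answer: 6561/4 ≈ 1640.3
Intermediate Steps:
b(L, K) = -1/2 (b(L, K) = (-6 + 3)/6 = (1/6)*(-3) = -1/2)
(b(7, m) - 40)**2 = (-1/2 - 40)**2 = (-81/2)**2 = 6561/4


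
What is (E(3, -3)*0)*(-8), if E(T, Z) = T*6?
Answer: 0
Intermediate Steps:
E(T, Z) = 6*T
(E(3, -3)*0)*(-8) = ((6*3)*0)*(-8) = (18*0)*(-8) = 0*(-8) = 0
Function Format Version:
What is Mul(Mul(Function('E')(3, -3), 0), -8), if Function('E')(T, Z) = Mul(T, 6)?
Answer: 0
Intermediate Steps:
Function('E')(T, Z) = Mul(6, T)
Mul(Mul(Function('E')(3, -3), 0), -8) = Mul(Mul(Mul(6, 3), 0), -8) = Mul(Mul(18, 0), -8) = Mul(0, -8) = 0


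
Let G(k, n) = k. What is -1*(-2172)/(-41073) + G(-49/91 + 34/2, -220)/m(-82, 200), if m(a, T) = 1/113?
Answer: 331066350/177983 ≈ 1860.1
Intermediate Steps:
m(a, T) = 1/113
-1*(-2172)/(-41073) + G(-49/91 + 34/2, -220)/m(-82, 200) = -1*(-2172)/(-41073) + (-49/91 + 34/2)/(1/113) = 2172*(-1/41073) + (-49*1/91 + 34*(½))*113 = -724/13691 + (-7/13 + 17)*113 = -724/13691 + (214/13)*113 = -724/13691 + 24182/13 = 331066350/177983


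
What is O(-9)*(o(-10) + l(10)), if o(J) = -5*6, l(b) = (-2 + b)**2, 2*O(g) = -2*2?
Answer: -68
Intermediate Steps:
O(g) = -2 (O(g) = (-2*2)/2 = (1/2)*(-4) = -2)
o(J) = -30
O(-9)*(o(-10) + l(10)) = -2*(-30 + (-2 + 10)**2) = -2*(-30 + 8**2) = -2*(-30 + 64) = -2*34 = -68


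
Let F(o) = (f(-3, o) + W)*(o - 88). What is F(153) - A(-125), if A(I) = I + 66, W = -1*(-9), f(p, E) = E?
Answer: 10589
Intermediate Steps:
W = 9
A(I) = 66 + I
F(o) = (-88 + o)*(9 + o) (F(o) = (o + 9)*(o - 88) = (9 + o)*(-88 + o) = (-88 + o)*(9 + o))
F(153) - A(-125) = (-792 + 153**2 - 79*153) - (66 - 125) = (-792 + 23409 - 12087) - 1*(-59) = 10530 + 59 = 10589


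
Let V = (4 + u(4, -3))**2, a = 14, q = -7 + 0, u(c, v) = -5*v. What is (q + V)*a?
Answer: 4956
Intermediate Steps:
q = -7
V = 361 (V = (4 - 5*(-3))**2 = (4 + 15)**2 = 19**2 = 361)
(q + V)*a = (-7 + 361)*14 = 354*14 = 4956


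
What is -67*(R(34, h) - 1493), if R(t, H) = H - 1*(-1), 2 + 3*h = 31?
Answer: 297949/3 ≈ 99316.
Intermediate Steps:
h = 29/3 (h = -⅔ + (⅓)*31 = -⅔ + 31/3 = 29/3 ≈ 9.6667)
R(t, H) = 1 + H (R(t, H) = H + 1 = 1 + H)
-67*(R(34, h) - 1493) = -67*((1 + 29/3) - 1493) = -67*(32/3 - 1493) = -67*(-4447/3) = 297949/3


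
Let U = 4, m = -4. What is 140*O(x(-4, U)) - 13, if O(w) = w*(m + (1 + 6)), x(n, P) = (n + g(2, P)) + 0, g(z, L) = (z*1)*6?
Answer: 3347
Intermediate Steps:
g(z, L) = 6*z (g(z, L) = z*6 = 6*z)
x(n, P) = 12 + n (x(n, P) = (n + 6*2) + 0 = (n + 12) + 0 = (12 + n) + 0 = 12 + n)
O(w) = 3*w (O(w) = w*(-4 + (1 + 6)) = w*(-4 + 7) = w*3 = 3*w)
140*O(x(-4, U)) - 13 = 140*(3*(12 - 4)) - 13 = 140*(3*8) - 13 = 140*24 - 13 = 3360 - 13 = 3347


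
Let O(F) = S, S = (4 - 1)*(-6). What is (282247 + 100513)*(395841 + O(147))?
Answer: 151505211480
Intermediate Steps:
S = -18 (S = 3*(-6) = -18)
O(F) = -18
(282247 + 100513)*(395841 + O(147)) = (282247 + 100513)*(395841 - 18) = 382760*395823 = 151505211480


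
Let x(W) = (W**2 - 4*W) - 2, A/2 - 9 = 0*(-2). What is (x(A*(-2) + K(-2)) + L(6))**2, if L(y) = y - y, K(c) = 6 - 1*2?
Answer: 1322500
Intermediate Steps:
K(c) = 4 (K(c) = 6 - 2 = 4)
A = 18 (A = 18 + 2*(0*(-2)) = 18 + 2*0 = 18 + 0 = 18)
x(W) = -2 + W**2 - 4*W
L(y) = 0
(x(A*(-2) + K(-2)) + L(6))**2 = ((-2 + (18*(-2) + 4)**2 - 4*(18*(-2) + 4)) + 0)**2 = ((-2 + (-36 + 4)**2 - 4*(-36 + 4)) + 0)**2 = ((-2 + (-32)**2 - 4*(-32)) + 0)**2 = ((-2 + 1024 + 128) + 0)**2 = (1150 + 0)**2 = 1150**2 = 1322500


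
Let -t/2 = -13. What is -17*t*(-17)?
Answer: 7514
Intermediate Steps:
t = 26 (t = -2*(-13) = 26)
-17*t*(-17) = -17*26*(-17) = -442*(-17) = 7514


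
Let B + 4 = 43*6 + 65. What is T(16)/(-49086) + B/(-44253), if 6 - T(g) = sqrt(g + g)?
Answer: -8936/1218969 + 2*sqrt(2)/24543 ≈ -0.0072155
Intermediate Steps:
T(g) = 6 - sqrt(2)*sqrt(g) (T(g) = 6 - sqrt(g + g) = 6 - sqrt(2*g) = 6 - sqrt(2)*sqrt(g))
B = 319 (B = -4 + (43*6 + 65) = -4 + (258 + 65) = -4 + 323 = 319)
T(16)/(-49086) + B/(-44253) = (6 - sqrt(2)*sqrt(16))/(-49086) + 319/(-44253) = (6 - 1*sqrt(2)*4)*(-1/49086) + 319*(-1/44253) = (6 - 4*sqrt(2))*(-1/49086) - 29/4023 = (-1/8181 + 2*sqrt(2)/24543) - 29/4023 = -8936/1218969 + 2*sqrt(2)/24543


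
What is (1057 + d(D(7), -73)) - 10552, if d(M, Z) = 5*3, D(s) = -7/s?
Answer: -9480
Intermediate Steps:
d(M, Z) = 15
(1057 + d(D(7), -73)) - 10552 = (1057 + 15) - 10552 = 1072 - 10552 = -9480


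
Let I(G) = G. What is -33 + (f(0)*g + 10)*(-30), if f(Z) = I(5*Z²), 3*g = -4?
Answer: -333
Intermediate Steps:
g = -4/3 (g = (⅓)*(-4) = -4/3 ≈ -1.3333)
f(Z) = 5*Z²
-33 + (f(0)*g + 10)*(-30) = -33 + ((5*0²)*(-4/3) + 10)*(-30) = -33 + ((5*0)*(-4/3) + 10)*(-30) = -33 + (0*(-4/3) + 10)*(-30) = -33 + (0 + 10)*(-30) = -33 + 10*(-30) = -33 - 300 = -333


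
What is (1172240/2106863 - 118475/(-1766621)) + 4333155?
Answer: 16128128378445842030/3722028419923 ≈ 4.3332e+6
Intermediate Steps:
(1172240/2106863 - 118475/(-1766621)) + 4333155 = (1172240*(1/2106863) - 118475*(-1/1766621)) + 4333155 = (1172240/2106863 + 118475/1766621) + 4333155 = 2320514394965/3722028419923 + 4333155 = 16128128378445842030/3722028419923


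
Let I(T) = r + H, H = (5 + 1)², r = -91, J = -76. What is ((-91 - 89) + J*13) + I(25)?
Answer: -1223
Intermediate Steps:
H = 36 (H = 6² = 36)
I(T) = -55 (I(T) = -91 + 36 = -55)
((-91 - 89) + J*13) + I(25) = ((-91 - 89) - 76*13) - 55 = (-180 - 988) - 55 = -1168 - 55 = -1223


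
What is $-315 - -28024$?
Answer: $27709$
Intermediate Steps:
$-315 - -28024 = -315 + 28024 = 27709$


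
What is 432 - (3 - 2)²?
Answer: 431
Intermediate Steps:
432 - (3 - 2)² = 432 - 1*1² = 432 - 1*1 = 432 - 1 = 431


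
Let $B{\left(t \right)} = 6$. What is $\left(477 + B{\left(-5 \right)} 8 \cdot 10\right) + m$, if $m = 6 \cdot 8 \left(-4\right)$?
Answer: $765$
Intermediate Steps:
$m = -192$ ($m = 48 \left(-4\right) = -192$)
$\left(477 + B{\left(-5 \right)} 8 \cdot 10\right) + m = \left(477 + 6 \cdot 8 \cdot 10\right) - 192 = \left(477 + 48 \cdot 10\right) - 192 = \left(477 + 480\right) - 192 = 957 - 192 = 765$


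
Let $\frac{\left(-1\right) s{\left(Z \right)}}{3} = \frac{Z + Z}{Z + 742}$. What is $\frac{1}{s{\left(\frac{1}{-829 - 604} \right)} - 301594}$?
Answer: $- \frac{1063285}{320680376284} \approx -3.3157 \cdot 10^{-6}$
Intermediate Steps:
$s{\left(Z \right)} = - \frac{6 Z}{742 + Z}$ ($s{\left(Z \right)} = - 3 \frac{Z + Z}{Z + 742} = - 3 \frac{2 Z}{742 + Z} = - \frac{6 Z}{742 + Z}$)
$\frac{1}{s{\left(\frac{1}{-829 - 604} \right)} - 301594} = \frac{1}{- \frac{6}{\left(-829 - 604\right) \left(742 + \frac{1}{-829 - 604}\right)} - 301594} = \frac{1}{- \frac{6}{\left(-1433\right) \left(742 + \frac{1}{-1433}\right)} - 301594} = \frac{1}{\left(-6\right) \left(- \frac{1}{1433}\right) \frac{1}{742 - \frac{1}{1433}} - 301594} = \frac{1}{\left(-6\right) \left(- \frac{1}{1433}\right) \frac{1}{\frac{1063285}{1433}} - 301594} = \frac{1}{\left(-6\right) \left(- \frac{1}{1433}\right) \frac{1433}{1063285} - 301594} = \frac{1}{\frac{6}{1063285} - 301594} = \frac{1}{- \frac{320680376284}{1063285}} = - \frac{1063285}{320680376284}$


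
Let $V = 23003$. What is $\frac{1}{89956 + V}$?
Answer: $\frac{1}{112959} \approx 8.8528 \cdot 10^{-6}$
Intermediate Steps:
$\frac{1}{89956 + V} = \frac{1}{89956 + 23003} = \frac{1}{112959}$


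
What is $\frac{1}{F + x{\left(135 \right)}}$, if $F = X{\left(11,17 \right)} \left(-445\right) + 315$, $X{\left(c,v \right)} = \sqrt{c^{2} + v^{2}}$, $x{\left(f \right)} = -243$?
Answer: $- \frac{36}{40592533} - \frac{445 \sqrt{410}}{81185066} \approx -0.00011187$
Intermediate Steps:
$F = 315 - 445 \sqrt{410}$ ($F = \sqrt{11^{2} + 17^{2}} \left(-445\right) + 315 = \sqrt{121 + 289} \left(-445\right) + 315 = \sqrt{410} \left(-445\right) + 315 = - 445 \sqrt{410} + 315 = 315 - 445 \sqrt{410} \approx -8695.6$)
$\frac{1}{F + x{\left(135 \right)}} = \frac{1}{\left(315 - 445 \sqrt{410}\right) - 243} = \frac{1}{72 - 445 \sqrt{410}}$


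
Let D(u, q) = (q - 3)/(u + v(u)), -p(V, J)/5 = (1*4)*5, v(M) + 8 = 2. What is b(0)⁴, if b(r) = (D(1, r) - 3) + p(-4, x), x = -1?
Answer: 68719476736/625 ≈ 1.0995e+8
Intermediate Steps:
v(M) = -6 (v(M) = -8 + 2 = -6)
p(V, J) = -100 (p(V, J) = -5*1*4*5 = -20*5 = -5*20 = -100)
D(u, q) = (-3 + q)/(-6 + u) (D(u, q) = (q - 3)/(u - 6) = (-3 + q)/(-6 + u))
b(r) = -512/5 - r/5 (b(r) = ((-3 + r)/(-6 + 1) - 3) - 100 = ((-3 + r)/(-5) - 3) - 100 = (-(-3 + r)/5 - 3) - 100 = ((⅗ - r/5) - 3) - 100 = (-12/5 - r/5) - 100 = -512/5 - r/5)
b(0)⁴ = (-512/5 - ⅕*0)⁴ = (-512/5 + 0)⁴ = (-512/5)⁴ = 68719476736/625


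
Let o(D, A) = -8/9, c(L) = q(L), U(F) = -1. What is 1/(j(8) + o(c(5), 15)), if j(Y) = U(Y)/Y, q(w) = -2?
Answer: -72/73 ≈ -0.98630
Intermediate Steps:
j(Y) = -1/Y
c(L) = -2
o(D, A) = -8/9 (o(D, A) = -8*⅑ = -8/9)
1/(j(8) + o(c(5), 15)) = 1/(-1/8 - 8/9) = 1/(-1*⅛ - 8/9) = 1/(-⅛ - 8/9) = 1/(-73/72) = -72/73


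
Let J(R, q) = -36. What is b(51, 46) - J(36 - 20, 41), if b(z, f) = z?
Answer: 87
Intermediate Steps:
b(51, 46) - J(36 - 20, 41) = 51 - 1*(-36) = 51 + 36 = 87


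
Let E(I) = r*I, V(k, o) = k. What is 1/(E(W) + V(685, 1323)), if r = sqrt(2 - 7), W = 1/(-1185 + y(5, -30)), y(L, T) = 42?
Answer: 178983513/122603706406 + 1143*I*sqrt(5)/613018532030 ≈ 0.0014599 + 4.1692e-9*I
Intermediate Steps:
W = -1/1143 (W = 1/(-1185 + 42) = 1/(-1143) = -1/1143 ≈ -0.00087489)
r = I*sqrt(5) (r = sqrt(-5) = I*sqrt(5) ≈ 2.2361*I)
E(I) = I*I*sqrt(5) (E(I) = (I*sqrt(5))*I = I*I*sqrt(5))
1/(E(W) + V(685, 1323)) = 1/(I*(-1/1143)*sqrt(5) + 685) = 1/(-I*sqrt(5)/1143 + 685) = 1/(685 - I*sqrt(5)/1143)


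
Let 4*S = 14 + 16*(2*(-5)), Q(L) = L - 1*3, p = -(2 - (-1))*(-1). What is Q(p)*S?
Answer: 0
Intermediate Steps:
p = 3 (p = -(2 - 1*(-1))*(-1) = -(2 + 1)*(-1) = -1*3*(-1) = -3*(-1) = 3)
Q(L) = -3 + L (Q(L) = L - 3 = -3 + L)
S = -73/2 (S = (14 + 16*(2*(-5)))/4 = (14 + 16*(-10))/4 = (14 - 160)/4 = (¼)*(-146) = -73/2 ≈ -36.500)
Q(p)*S = (-3 + 3)*(-73/2) = 0*(-73/2) = 0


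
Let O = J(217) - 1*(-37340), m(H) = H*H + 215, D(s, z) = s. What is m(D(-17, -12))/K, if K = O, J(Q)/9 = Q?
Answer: 504/39293 ≈ 0.012827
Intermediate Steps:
J(Q) = 9*Q
m(H) = 215 + H² (m(H) = H² + 215 = 215 + H²)
O = 39293 (O = 9*217 - 1*(-37340) = 1953 + 37340 = 39293)
K = 39293
m(D(-17, -12))/K = (215 + (-17)²)/39293 = (215 + 289)*(1/39293) = 504*(1/39293) = 504/39293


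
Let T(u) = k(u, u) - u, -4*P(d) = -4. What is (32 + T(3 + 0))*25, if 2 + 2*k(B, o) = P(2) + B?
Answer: 750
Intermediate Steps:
P(d) = 1 (P(d) = -¼*(-4) = 1)
k(B, o) = -½ + B/2 (k(B, o) = -1 + (1 + B)/2 = -1 + (½ + B/2) = -½ + B/2)
T(u) = -½ - u/2 (T(u) = (-½ + u/2) - u = -½ - u/2)
(32 + T(3 + 0))*25 = (32 + (-½ - (3 + 0)/2))*25 = (32 + (-½ - ½*3))*25 = (32 + (-½ - 3/2))*25 = (32 - 2)*25 = 30*25 = 750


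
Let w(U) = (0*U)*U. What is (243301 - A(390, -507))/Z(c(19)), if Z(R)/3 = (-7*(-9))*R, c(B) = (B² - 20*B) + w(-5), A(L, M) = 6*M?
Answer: -246343/3591 ≈ -68.600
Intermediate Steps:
w(U) = 0 (w(U) = 0*U = 0)
c(B) = B² - 20*B (c(B) = (B² - 20*B) + 0 = B² - 20*B)
Z(R) = 189*R (Z(R) = 3*((-7*(-9))*R) = 3*(63*R) = 189*R)
(243301 - A(390, -507))/Z(c(19)) = (243301 - 6*(-507))/((189*(19*(-20 + 19)))) = (243301 - 1*(-3042))/((189*(19*(-1)))) = (243301 + 3042)/((189*(-19))) = 246343/(-3591) = 246343*(-1/3591) = -246343/3591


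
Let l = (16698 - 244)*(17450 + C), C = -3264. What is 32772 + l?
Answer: 233449216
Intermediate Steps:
l = 233416444 (l = (16698 - 244)*(17450 - 3264) = 16454*14186 = 233416444)
32772 + l = 32772 + 233416444 = 233449216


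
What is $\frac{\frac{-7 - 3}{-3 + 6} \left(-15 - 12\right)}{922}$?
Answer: $\frac{45}{461} \approx 0.097614$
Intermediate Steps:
$\frac{\frac{-7 - 3}{-3 + 6} \left(-15 - 12\right)}{922} = - \frac{10}{3} \left(-27\right) \frac{1}{922} = \left(-10\right) \frac{1}{3} \left(-27\right) \frac{1}{922} = \left(- \frac{10}{3}\right) \left(-27\right) \frac{1}{922} = 90 \cdot \frac{1}{922} = \frac{45}{461}$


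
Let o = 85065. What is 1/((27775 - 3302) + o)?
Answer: 1/109538 ≈ 9.1292e-6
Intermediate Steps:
1/((27775 - 3302) + o) = 1/((27775 - 3302) + 85065) = 1/(24473 + 85065) = 1/109538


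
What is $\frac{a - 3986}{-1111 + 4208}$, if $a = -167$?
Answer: $- \frac{4153}{3097} \approx -1.341$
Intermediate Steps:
$\frac{a - 3986}{-1111 + 4208} = \frac{-167 - 3986}{-1111 + 4208} = - \frac{4153}{3097}$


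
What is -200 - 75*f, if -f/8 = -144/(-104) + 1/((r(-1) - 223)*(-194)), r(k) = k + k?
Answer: 2386252/3783 ≈ 630.78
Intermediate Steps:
r(k) = 2*k
f = -3142852/283725 (f = -8*(-144/(-104) + 1/((2*(-1) - 223)*(-194))) = -8*(-144*(-1/104) - 1/194/(-2 - 223)) = -8*(18/13 - 1/194/(-225)) = -8*(18/13 - 1/225*(-1/194)) = -8*(18/13 + 1/43650) = -8*785713/567450 = -3142852/283725 ≈ -11.077)
-200 - 75*f = -200 - 75*(-3142852/283725) = -200 + 3142852/3783 = 2386252/3783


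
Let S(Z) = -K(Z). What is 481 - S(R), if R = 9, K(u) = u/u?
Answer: 482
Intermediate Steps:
K(u) = 1
S(Z) = -1 (S(Z) = -1*1 = -1)
481 - S(R) = 481 - 1*(-1) = 481 + 1 = 482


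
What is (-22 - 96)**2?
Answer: 13924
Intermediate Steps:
(-22 - 96)**2 = (-118)**2 = 13924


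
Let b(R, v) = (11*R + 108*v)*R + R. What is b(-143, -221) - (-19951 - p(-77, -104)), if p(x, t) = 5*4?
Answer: 3657891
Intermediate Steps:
p(x, t) = 20
b(R, v) = R + R*(11*R + 108*v) (b(R, v) = R*(11*R + 108*v) + R = R + R*(11*R + 108*v))
b(-143, -221) - (-19951 - p(-77, -104)) = -143*(1 + 11*(-143) + 108*(-221)) - (-19951 - 1*20) = -143*(1 - 1573 - 23868) - (-19951 - 20) = -143*(-25440) - 1*(-19971) = 3637920 + 19971 = 3657891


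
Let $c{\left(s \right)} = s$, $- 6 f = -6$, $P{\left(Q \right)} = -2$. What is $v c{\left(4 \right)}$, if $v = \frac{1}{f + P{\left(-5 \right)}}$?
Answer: $-4$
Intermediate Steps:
$f = 1$ ($f = \left(- \frac{1}{6}\right) \left(-6\right) = 1$)
$v = -1$ ($v = \frac{1}{1 - 2} = \frac{1}{-1} = -1$)
$v c{\left(4 \right)} = \left(-1\right) 4 = -4$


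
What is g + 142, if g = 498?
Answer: 640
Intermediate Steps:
g + 142 = 498 + 142 = 640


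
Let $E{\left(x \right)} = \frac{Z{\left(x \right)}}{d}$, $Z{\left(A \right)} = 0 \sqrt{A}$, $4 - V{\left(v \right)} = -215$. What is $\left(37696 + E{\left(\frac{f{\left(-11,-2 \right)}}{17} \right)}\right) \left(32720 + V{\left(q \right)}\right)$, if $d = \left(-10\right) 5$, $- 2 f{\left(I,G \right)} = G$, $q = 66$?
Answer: $1241668544$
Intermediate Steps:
$V{\left(v \right)} = 219$ ($V{\left(v \right)} = 4 - -215 = 4 + 215 = 219$)
$f{\left(I,G \right)} = - \frac{G}{2}$
$d = -50$
$Z{\left(A \right)} = 0$
$E{\left(x \right)} = 0$ ($E{\left(x \right)} = \frac{0}{-50} = 0 \left(- \frac{1}{50}\right) = 0$)
$\left(37696 + E{\left(\frac{f{\left(-11,-2 \right)}}{17} \right)}\right) \left(32720 + V{\left(q \right)}\right) = \left(37696 + 0\right) \left(32720 + 219\right) = 37696 \cdot 32939 = 1241668544$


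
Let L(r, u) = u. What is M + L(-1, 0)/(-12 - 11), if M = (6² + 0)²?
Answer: 1296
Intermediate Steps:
M = 1296 (M = (36 + 0)² = 36² = 1296)
M + L(-1, 0)/(-12 - 11) = 1296 + 0/(-12 - 11) = 1296 + 0/(-23) = 1296 - 1/23*0 = 1296 + 0 = 1296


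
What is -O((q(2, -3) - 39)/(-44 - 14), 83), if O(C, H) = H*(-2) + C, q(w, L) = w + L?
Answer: 4794/29 ≈ 165.31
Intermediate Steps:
q(w, L) = L + w
O(C, H) = C - 2*H (O(C, H) = -2*H + C = C - 2*H)
-O((q(2, -3) - 39)/(-44 - 14), 83) = -(((-3 + 2) - 39)/(-44 - 14) - 2*83) = -((-1 - 39)/(-58) - 166) = -(-40*(-1/58) - 166) = -(20/29 - 166) = -1*(-4794/29) = 4794/29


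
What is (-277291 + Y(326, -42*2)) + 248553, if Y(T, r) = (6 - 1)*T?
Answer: -27108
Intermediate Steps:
Y(T, r) = 5*T
(-277291 + Y(326, -42*2)) + 248553 = (-277291 + 5*326) + 248553 = (-277291 + 1630) + 248553 = -275661 + 248553 = -27108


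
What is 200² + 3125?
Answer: 43125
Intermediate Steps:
200² + 3125 = 40000 + 3125 = 43125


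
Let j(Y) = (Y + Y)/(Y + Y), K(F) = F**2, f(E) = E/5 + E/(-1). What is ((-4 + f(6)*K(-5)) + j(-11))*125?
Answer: -15375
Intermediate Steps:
f(E) = -4*E/5 (f(E) = E*(1/5) + E*(-1) = E/5 - E = -4*E/5)
j(Y) = 1 (j(Y) = (2*Y)/((2*Y)) = (2*Y)*(1/(2*Y)) = 1)
((-4 + f(6)*K(-5)) + j(-11))*125 = ((-4 - 4/5*6*(-5)**2) + 1)*125 = ((-4 - 24/5*25) + 1)*125 = ((-4 - 120) + 1)*125 = (-124 + 1)*125 = -123*125 = -15375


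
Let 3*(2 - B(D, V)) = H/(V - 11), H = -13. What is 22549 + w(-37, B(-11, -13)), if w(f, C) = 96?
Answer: 22645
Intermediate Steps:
B(D, V) = 2 + 13/(3*(-11 + V)) (B(D, V) = 2 - (-13)/(3*(V - 11)) = 2 - (-13)/(3*(-11 + V)) = 2 + 13/(3*(-11 + V)))
22549 + w(-37, B(-11, -13)) = 22549 + 96 = 22645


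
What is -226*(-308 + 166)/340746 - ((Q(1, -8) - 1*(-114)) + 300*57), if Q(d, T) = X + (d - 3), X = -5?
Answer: -2931592165/170373 ≈ -17207.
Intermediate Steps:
Q(d, T) = -8 + d (Q(d, T) = -5 + (d - 3) = -5 + (-3 + d) = -8 + d)
-226*(-308 + 166)/340746 - ((Q(1, -8) - 1*(-114)) + 300*57) = -226*(-308 + 166)/340746 - (((-8 + 1) - 1*(-114)) + 300*57) = -226*(-142)*(1/340746) - ((-7 + 114) + 17100) = 32092*(1/340746) - (107 + 17100) = 16046/170373 - 1*17207 = 16046/170373 - 17207 = -2931592165/170373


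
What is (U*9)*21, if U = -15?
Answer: -2835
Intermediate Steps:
(U*9)*21 = -15*9*21 = -135*21 = -2835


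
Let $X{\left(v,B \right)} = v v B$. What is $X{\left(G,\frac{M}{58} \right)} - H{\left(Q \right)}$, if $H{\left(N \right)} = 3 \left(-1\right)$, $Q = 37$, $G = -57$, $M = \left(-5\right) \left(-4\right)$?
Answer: $\frac{32577}{29} \approx 1123.3$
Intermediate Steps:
$M = 20$
$X{\left(v,B \right)} = B v^{2}$ ($X{\left(v,B \right)} = v^{2} B = B v^{2}$)
$H{\left(N \right)} = -3$
$X{\left(G,\frac{M}{58} \right)} - H{\left(Q \right)} = \frac{20}{58} \left(-57\right)^{2} - -3 = 20 \cdot \frac{1}{58} \cdot 3249 + 3 = \frac{10}{29} \cdot 3249 + 3 = \frac{32490}{29} + 3 = \frac{32577}{29}$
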